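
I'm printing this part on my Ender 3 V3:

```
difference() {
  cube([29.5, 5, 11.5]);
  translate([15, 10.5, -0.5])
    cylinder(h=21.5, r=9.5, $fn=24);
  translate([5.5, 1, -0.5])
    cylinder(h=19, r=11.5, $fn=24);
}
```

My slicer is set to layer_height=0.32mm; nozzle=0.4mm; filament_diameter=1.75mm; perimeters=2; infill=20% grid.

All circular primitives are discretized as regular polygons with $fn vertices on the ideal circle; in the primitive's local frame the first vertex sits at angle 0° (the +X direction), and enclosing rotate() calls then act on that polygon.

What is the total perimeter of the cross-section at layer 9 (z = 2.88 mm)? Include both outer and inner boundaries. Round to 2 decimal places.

At z = 2.88 mm: the cube is present — its section is the full 29.5×5 rectangle (perimeter 69.00 mm); the cylinder at (15, 10.5): section is a regular 24-gon, circumradius r=9.5 (perimeter = 2·24·9.500·sin(180°/24) = 59.52 mm); the cylinder at (5.5, 1): section is a regular 24-gon, circumradius r=11.5 (perimeter = 2·24·11.500·sin(180°/24) = 72.05 mm); Taking the first minus the rest: starting from the 29.5×5 cube, the r=9.5 cylinder at (15, 10.5) partially overlaps it — only the 42.45 mm² overlap (of its 280.30 mm²) is removed, clipping the outline; the r=11.5 cylinder at (5.5, 1) partially overlaps it — only the 55.97 mm² overlap (of its 410.75 mm²) is removed, clipping the outline — boundary = 32.74 mm. Overall, the cross-section is a single solid region. Total boundary length (outer) = 32.74 mm.

32.74 mm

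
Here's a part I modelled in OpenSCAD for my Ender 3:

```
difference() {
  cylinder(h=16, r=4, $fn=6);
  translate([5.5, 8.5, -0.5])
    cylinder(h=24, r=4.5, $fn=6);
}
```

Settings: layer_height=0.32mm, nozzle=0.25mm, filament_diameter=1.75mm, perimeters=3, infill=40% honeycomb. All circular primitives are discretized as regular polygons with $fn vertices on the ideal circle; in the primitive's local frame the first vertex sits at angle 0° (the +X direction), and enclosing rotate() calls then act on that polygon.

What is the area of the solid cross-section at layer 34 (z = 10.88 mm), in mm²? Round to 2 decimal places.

At z = 10.88 mm: the cylinder: section is a regular 6-gon, circumradius r=4 (area = (6/2)·4.000²·sin(360°/6) = 41.57 mm²); the cylinder at (5.5, 8.5): section is a regular 6-gon, circumradius r=4.5 (area = (6/2)·4.500²·sin(360°/6) = 52.61 mm²); Subtracting the remaining from the first: starting from the r=4 cylinder (41.57 mm²), the r=4.5 cylinder at (5.5, 8.5) misses the remaining region (no effect) — area = 41.57 mm². Overall, the cross-section is a single solid region. Net area = 41.57 mm².

41.57 mm²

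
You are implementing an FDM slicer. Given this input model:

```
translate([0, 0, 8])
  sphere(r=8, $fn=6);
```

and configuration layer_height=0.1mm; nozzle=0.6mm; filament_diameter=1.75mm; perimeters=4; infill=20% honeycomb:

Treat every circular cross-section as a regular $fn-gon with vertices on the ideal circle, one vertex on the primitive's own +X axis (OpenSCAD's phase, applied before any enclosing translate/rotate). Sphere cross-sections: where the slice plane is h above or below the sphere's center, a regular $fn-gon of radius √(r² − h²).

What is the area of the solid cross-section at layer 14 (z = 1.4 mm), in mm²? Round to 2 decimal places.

At z = 1.4 mm: the sphere: section is a regular 6-gon, circumradius = √(r²−h²) = √(8²−6.6²) = 4.521 (area = (6/2)·4.521²·sin(360°/6) = 53.10 mm²). Overall, the cross-section is a single solid region. Net area = 53.10 mm².

53.10 mm²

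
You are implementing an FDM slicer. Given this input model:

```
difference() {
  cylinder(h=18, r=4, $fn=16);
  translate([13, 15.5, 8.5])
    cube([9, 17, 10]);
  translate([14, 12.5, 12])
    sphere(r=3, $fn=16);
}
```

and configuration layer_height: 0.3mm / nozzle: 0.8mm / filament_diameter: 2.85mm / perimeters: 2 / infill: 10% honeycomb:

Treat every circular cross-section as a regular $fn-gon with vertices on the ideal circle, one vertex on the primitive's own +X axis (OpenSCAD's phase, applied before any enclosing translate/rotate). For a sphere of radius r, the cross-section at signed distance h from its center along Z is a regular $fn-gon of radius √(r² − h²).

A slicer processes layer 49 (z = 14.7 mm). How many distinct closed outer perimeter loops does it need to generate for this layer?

1

At z = 14.7 mm: the r=4 cylinder contributes a regular 16-gon of circumradius 4; the cube at (13, 15.5) (footprint 9×17) is included at this height; the sphere at (14, 12.5): section is a regular 16-gon, circumradius = √(r²−h²) = √(3²−2.7²) = 1.308; After the difference (first − rest): starting from the r=4 cylinder, the 9×17 cube at (13, 15.5) misses the remaining region (no effect); the r=3 sphere at (14, 12.5) misses the remaining region (no effect) — 1 connected region. The result has 1 disconnected region.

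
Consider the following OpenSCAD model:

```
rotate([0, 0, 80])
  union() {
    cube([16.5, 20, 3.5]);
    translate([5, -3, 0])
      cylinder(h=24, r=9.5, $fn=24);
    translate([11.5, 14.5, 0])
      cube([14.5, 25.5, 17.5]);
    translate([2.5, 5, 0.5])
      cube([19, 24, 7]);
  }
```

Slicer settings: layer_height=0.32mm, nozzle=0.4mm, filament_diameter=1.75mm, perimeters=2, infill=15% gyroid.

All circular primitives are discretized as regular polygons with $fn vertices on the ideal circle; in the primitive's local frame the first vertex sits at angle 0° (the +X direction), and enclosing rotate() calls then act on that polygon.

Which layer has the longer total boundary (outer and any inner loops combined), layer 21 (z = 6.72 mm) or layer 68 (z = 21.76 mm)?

Layer 21 (z = 6.72): the cube is not intersected at this z (z outside [0, 3.5]); the r=9.5 cylinder at (5, -3) contributes a regular 24-gon of circumradius 9.5 (perimeter = 2·24·9.500·sin(180°/24) = 59.52 mm); the 14.5×25.5 cube at (11.5, 14.5) contributes its full rectangle (perimeter 80.00 mm); the cube at (2.5, 5) is present — its section is the full 19×24 rectangle (perimeter 86.00 mm); Merging all regions: the regions partially overlap (shared area 153.27 mm²), so the edge portions inside another operand are dropped and the merged outline is re-measured after clipping — boundary = 159.96 mm; (rotated 80° about Z; rotation is an isometry so areas/perimeters/island counts are preserved). So its perimeter = 159.96 mm. Layer 68 (z = 21.76): the cube is absent (z outside [0, 3.5]); the cylinder at (5, -3): section is a regular 24-gon, circumradius r=9.5 (perimeter = 2·24·9.500·sin(180°/24) = 59.52 mm); the cube at (11.5, 14.5) is not intersected at this z (z outside [0, 17.5]); the cube at (2.5, 5) is absent (z outside [0.5, 7.5]); Merging all regions: only the r=9.5 cylinder at (5, -3) is present, so the union is just that shape — boundary = 59.52 mm; (rotated 80° about Z; rotation is an isometry so areas/perimeters/island counts are preserved). So its perimeter = 59.52 mm. Layer 21 is larger (159.96 vs 59.52 mm).

layer 21 (z = 6.72 mm)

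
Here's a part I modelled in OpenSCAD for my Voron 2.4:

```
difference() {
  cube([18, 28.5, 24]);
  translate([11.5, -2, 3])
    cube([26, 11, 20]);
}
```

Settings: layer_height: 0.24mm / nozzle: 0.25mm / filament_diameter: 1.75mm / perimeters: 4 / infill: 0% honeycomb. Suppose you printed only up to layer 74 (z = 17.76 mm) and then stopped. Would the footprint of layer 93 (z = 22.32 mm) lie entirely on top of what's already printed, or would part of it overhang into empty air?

Compare the two slices. At z = 17.76: the cube is present — its section is the full 18×28.5 rectangle (area 513.00 mm²); the cube at (11.5, -2) (footprint 26×11) is included at this height (area 286.00 mm²); Taking the first minus the rest: starting from the 18×28.5 cube (513.00 mm²), the 26×11 cube at (11.5, -2) partially overlaps it — only the 58.50 mm² overlap (of its 286.00 mm²) is removed, clipping the outline — area = 454.50 mm². At z = 22.32: the cube is present — its section is the full 18×28.5 rectangle (area 513.00 mm²); the cube at (11.5, -2) is present — its section is the full 26×11 rectangle (area 286.00 mm²); Taking the first minus the rest: starting from the 18×28.5 cube (513.00 mm²), the 26×11 cube at (11.5, -2) partially overlaps it — only the 58.50 mm² overlap (of its 286.00 mm²) is removed, clipping the outline — area = 454.50 mm². Checking containment: the cross-section at z = 22.32 is a subset of the cross-section at z = 17.76.

entirely on top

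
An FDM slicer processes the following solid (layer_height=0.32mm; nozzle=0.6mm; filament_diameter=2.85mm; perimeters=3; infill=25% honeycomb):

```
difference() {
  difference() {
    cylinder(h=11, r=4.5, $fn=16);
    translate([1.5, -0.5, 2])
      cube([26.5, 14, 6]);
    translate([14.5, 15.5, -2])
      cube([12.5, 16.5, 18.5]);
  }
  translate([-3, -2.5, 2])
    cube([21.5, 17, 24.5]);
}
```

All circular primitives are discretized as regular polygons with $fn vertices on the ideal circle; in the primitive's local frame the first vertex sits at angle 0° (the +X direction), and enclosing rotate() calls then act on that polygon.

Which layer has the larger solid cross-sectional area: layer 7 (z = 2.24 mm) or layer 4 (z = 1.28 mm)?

Layer 7 (z = 2.24): the r=4.5 cylinder gives a regular 16-gon of circumradius 4.5 (constant along its height) (area = (16/2)·4.500²·sin(360°/16) = 61.99 mm²); the cube at (1.5, -0.5) (footprint 26.5×14) is included at this height (area 371.00 mm²); the 12.5×16.5 cube at (14.5, 15.5) contributes its full rectangle (area 206.25 mm²); Taking the first minus the rest: starting from the r=4.5 cylinder (61.99 mm²), the 26.5×14 cube at (1.5, -0.5) partially overlaps it — only the 10.45 mm² overlap (of its 371.00 mm²) is removed, clipping the outline; the 12.5×16.5 cube at (14.5, 15.5) misses the remaining region (no effect) — area = 51.55 mm²; the cube at (-3, -2.5) (footprint 21.5×17) is included at this height (area 365.50 mm²); Subtracting the remaining from the first: starting from the result so far (51.55 mm²), the 21.5×17 cube at (-3, -2.5) partially overlaps it — only the 35.26 mm² overlap (of its 365.50 mm²) is removed, clipping the outline — area = 16.29 mm². So its area = 16.29 mm². Layer 4 (z = 1.28): the r=4.5 cylinder gives a regular 16-gon of circumradius 4.5 (constant along its height) (area = (16/2)·4.500²·sin(360°/16) = 61.99 mm²); the cube at (1.5, -0.5) does not reach this height (z outside [2, 8]); the cube at (14.5, 15.5) is present — its section is the full 12.5×16.5 rectangle (area 206.25 mm²); Subtracting the remaining from the first: starting from the r=4.5 cylinder (61.99 mm²), the 12.5×16.5 cube at (14.5, 15.5) misses the remaining region (no effect) — area = 61.99 mm²; the cube at (-3, -2.5) is absent (z outside [2, 26.5]); Subtracting the remaining from the first: none of the subtracted shapes is present at this height, so the result so far is unchanged — area = 61.99 mm². So its area = 61.99 mm². Layer 4 is larger (61.99 vs 16.29 mm²).

layer 4 (z = 1.28 mm)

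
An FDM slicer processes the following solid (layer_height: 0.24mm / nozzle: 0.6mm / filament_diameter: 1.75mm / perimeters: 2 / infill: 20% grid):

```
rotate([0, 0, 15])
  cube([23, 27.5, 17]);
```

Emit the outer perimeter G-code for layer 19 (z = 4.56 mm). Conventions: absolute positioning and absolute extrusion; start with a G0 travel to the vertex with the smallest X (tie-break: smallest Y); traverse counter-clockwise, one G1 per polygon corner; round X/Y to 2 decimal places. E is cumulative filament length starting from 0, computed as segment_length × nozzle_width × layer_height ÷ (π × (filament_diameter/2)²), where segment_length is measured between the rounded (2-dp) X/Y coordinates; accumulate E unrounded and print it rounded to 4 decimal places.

At z = 4.56 mm: the cube (footprint 23×27.5) is included at this height; (whole slice rotated 15° about Z — lengths, areas and connectivity unchanged). The outline is a single polygon with 4 vertices. Extrusion per mm of travel: 0.6 × 0.24 / (π × 0.875²) = 0.059868. Accumulating E over each segment gives final E = 6.0475.

G0 X-7.12 Y26.56 Z4.56
G1 X0.00 Y0.00 E1.6462
G1 X22.22 Y5.95 E3.0234
G1 X15.10 Y32.52 E4.6702
G1 X-7.12 Y26.56 E6.0475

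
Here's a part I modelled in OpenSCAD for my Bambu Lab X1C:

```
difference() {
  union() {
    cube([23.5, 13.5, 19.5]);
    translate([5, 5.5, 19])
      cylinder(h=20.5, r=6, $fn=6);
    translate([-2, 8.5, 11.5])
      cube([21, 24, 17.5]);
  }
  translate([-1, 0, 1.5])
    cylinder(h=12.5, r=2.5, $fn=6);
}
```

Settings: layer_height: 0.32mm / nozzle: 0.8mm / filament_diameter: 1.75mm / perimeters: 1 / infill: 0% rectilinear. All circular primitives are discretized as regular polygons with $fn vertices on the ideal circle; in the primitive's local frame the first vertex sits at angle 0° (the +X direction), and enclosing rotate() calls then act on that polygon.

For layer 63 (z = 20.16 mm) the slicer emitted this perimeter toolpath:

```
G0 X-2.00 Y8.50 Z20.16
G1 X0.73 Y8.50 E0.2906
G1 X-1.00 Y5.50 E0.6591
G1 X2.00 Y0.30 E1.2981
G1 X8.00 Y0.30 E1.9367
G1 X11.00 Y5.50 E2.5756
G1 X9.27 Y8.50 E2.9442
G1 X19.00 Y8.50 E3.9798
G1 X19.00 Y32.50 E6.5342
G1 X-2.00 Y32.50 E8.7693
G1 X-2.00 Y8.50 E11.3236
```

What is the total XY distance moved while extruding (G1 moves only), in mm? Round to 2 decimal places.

106.39 mm

Sum the Euclidean lengths of each G1 segment: total = 106.39 mm.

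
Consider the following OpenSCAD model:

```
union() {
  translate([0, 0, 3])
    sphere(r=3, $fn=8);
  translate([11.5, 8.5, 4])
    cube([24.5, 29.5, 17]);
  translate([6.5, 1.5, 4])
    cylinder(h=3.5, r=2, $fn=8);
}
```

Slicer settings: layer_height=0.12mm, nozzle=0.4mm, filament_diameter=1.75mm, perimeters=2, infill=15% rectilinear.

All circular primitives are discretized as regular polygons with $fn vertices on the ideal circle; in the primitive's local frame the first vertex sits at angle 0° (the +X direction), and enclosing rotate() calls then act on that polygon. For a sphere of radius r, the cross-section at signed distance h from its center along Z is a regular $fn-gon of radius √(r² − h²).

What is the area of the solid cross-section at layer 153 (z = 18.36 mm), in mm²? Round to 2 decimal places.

At z = 18.36 mm: the sphere does not reach this height (|z−center|=15.360 > r=3); the cube at (11.5, 8.5) is present — its section is the full 24.5×29.5 rectangle (area 722.75 mm²); the cylinder at (6.5, 1.5) is not intersected at this z (z outside [4, 7.5]); Combining (union): only the 24.5×29.5 cube at (11.5, 8.5) is present, so the union is just that shape — area = 722.75 mm². Overall, the cross-section is a single solid region. Net area = 722.75 mm².

722.75 mm²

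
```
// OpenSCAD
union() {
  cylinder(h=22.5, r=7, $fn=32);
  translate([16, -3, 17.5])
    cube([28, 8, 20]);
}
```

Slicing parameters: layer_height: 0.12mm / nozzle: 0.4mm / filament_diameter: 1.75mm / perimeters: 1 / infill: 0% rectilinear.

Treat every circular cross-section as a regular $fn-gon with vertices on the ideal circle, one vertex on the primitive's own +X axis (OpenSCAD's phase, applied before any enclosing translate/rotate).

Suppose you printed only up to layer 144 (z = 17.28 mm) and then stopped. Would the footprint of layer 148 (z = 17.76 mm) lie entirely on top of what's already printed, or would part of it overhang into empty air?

part overhangs

Compare the two slices. At z = 17.28: the cylinder: section is a regular 32-gon, circumradius r=7 (area = (32/2)·7.000²·sin(360°/32) = 152.95 mm²); the cube at (16, -3) is not intersected at this z (z outside [17.5, 37.5]); Taking the union: only the r=7 cylinder is present, so the union is just that shape — area = 152.95 mm². At z = 17.76: the cylinder: section is a regular 32-gon, circumradius r=7 (area = (32/2)·7.000²·sin(360°/32) = 152.95 mm²); the cube at (16, -3) is present — its section is the full 28×8 rectangle (area 224.00 mm²); Merging all regions: the 2 present regions are separate (no shared area or edge), so areas and boundary lengths simply add and each stays a separate island — area = 376.95 mm². Checking containment: at z = 17.76 the cross-section extends beyond the z = 17.28 cross-section by about 224.00 mm².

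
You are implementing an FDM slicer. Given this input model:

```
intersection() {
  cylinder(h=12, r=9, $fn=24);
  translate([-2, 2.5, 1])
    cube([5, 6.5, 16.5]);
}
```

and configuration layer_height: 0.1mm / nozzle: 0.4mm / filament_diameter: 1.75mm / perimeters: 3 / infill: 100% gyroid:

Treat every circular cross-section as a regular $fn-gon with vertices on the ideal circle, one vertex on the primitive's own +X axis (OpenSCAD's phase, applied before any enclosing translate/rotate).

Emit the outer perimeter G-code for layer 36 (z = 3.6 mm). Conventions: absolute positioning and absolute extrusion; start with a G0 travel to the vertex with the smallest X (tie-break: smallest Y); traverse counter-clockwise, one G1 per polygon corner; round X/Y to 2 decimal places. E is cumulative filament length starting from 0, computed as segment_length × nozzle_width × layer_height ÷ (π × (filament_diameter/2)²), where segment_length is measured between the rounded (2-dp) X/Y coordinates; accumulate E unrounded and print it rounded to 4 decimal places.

G0 X-2.00 Y2.50 Z3.60
G1 X3.00 Y2.50 E0.0832
G1 X3.00 Y8.42 E0.1816
G1 X2.33 Y8.69 E0.1936
G1 X0.00 Y9.00 E0.2327
G1 X-2.00 Y8.74 E0.2662
G1 X-2.00 Y2.50 E0.3700

At z = 3.6 mm: the r=9 cylinder contributes a regular 24-gon of circumradius 9; the cube at (-2, 2.5) (footprint 5×6.5) is included at this height; Taking the intersection: the 5×6.5 cube at (-2, 2.5) partially overlaps the r=9 cylinder; clipping to the common part keeps 31.58 mm² — 1 connected region. The outline is a single polygon with 6 vertices. Extrusion per mm of travel: 0.4 × 0.1 / (π × 0.875²) = 0.016630. Accumulating E over each segment gives final E = 0.3700.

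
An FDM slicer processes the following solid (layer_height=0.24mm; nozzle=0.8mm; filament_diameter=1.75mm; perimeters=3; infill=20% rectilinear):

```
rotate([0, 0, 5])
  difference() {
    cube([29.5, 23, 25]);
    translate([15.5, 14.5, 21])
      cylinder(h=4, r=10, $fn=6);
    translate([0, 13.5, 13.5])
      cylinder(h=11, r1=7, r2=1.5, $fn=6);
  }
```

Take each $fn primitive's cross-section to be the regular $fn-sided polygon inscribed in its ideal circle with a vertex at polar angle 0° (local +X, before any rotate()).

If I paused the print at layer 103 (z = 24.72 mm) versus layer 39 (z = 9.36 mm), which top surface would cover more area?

Layer 103 (z = 24.72): the cube (footprint 29.5×23) is included at this height (area 678.50 mm²); the cylinder at (15.5, 14.5): section is a regular 6-gon, circumradius r=10 (area = (6/2)·10.000²·sin(360°/6) = 259.81 mm²); the cone at (0, 13.5) is absent (z outside [13.5, 24.5]); Taking the first minus the rest: starting from the 29.5×23 cube (678.50 mm²), the r=10 cylinder at (15.5, 14.5) partially overlaps it — only the 258.19 mm² overlap (of its 259.81 mm²) is removed, clipping the outline — area = 420.31 mm²; (whole slice rotated 5° about Z — lengths, areas and connectivity unchanged). So its area = 420.31 mm². Layer 39 (z = 9.36): the cube (footprint 29.5×23) is included at this height (area 678.50 mm²); the cylinder at (15.5, 14.5) is absent (z outside [21, 25]); the cone at (0, 13.5) is absent (z outside [13.5, 24.5]); After the difference (first − rest): none of the subtracted shapes is present at this height, so the 29.5×23 cube is unchanged — area = 678.50 mm²; (rotated 5° about Z; rotation is an isometry so areas/perimeters/island counts are preserved). So its area = 678.50 mm². Layer 39 is larger (678.50 vs 420.31 mm²).

layer 39 (z = 9.36 mm)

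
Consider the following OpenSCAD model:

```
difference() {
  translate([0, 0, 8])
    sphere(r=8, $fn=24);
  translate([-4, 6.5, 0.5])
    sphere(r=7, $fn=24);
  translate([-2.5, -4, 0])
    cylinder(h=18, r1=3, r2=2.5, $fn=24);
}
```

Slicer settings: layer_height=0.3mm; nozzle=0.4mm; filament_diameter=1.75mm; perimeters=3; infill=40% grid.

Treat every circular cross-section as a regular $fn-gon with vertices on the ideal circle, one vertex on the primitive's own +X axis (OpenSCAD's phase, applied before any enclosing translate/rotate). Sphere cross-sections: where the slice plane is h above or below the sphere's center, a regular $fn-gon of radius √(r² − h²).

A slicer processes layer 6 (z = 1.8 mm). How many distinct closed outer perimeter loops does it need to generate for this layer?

At z = 1.8 mm: the sphere: section is a regular 24-gon, circumradius = √(r²−h²) = √(8²−6.2²) = 5.056; the r=7 sphere at (-4, 6.5) slices to a regular 24-gon of circumradius 6.878 (√(r²−h²) with h=1.3 from center); the cone at (-2.5, -4): at t=0.100 of its height the radius interpolates to r₁+(r₂−r₁)t = 2.950, giving a regular 24-gon of that circumradius; Taking the first minus the rest: starting from the r=8 sphere, the r=7 sphere at (-4, 6.5) partially overlaps it — only the 26.19 mm² overlap (of its 146.94 mm²) is removed, clipping the outline; the cone at (-2.5, -4) partially overlaps it — only the 13.59 mm² overlap (of its 27.03 mm²) is removed, clipping the outline — 1 connected region. The result has 1 disconnected region.

1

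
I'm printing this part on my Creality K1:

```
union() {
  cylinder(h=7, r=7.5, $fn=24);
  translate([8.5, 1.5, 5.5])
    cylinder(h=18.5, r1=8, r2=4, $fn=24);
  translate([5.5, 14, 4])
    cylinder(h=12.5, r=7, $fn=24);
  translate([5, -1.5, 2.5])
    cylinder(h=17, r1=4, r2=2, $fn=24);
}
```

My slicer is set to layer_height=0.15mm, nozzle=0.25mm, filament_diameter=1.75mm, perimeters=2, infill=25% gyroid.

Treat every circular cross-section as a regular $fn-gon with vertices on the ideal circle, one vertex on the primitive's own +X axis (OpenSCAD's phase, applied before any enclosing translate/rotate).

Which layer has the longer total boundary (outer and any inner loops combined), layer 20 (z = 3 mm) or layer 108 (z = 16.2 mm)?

layer 108 (z = 16.2 mm)

Layer 20 (z = 3): the r=7.5 cylinder contributes a regular 24-gon of circumradius 7.5 (perimeter = 2·24·7.500·sin(180°/24) = 46.99 mm); the cone at (8.5, 1.5) is not intersected at this z (z outside [5.5, 24]); the cylinder at (5.5, 14) is not intersected at this z (z outside [4, 16.5]); the cone at (5, -1.5) (r1=4→r2=2) has section circumradius 3.941 here — a regular 24-gon (perimeter = 2·24·3.941·sin(180°/24) = 24.69 mm); Combining (union): the regions partially overlap (shared area 38.70 mm²), so the edge portions inside another operand are dropped and the merged outline is re-measured after clipping — boundary = 48.98 mm. So its perimeter = 48.98 mm. Layer 108 (z = 16.2): the cylinder is not intersected at this z (z outside [0, 7]); the cone at (8.5, 1.5): at t=0.578 of its height the radius interpolates to r₁+(r₂−r₁)t = 5.686, giving a regular 24-gon of that circumradius (perimeter = 2·24·5.686·sin(180°/24) = 35.63 mm); the r=7 cylinder at (5.5, 14) contributes a regular 24-gon of circumradius 7 (perimeter = 2·24·7.000·sin(180°/24) = 43.86 mm); the cone at (5, -1.5) (r1=4→r2=2) has section circumradius 2.388 here — a regular 24-gon (perimeter = 2·24·2.388·sin(180°/24) = 14.96 mm); Taking the union: the regions partially overlap (shared area 12.98 mm²), so the edge portions inside another operand are dropped and the merged outline is re-measured after clipping — boundary = 81.08 mm. So its perimeter = 81.08 mm. Layer 108 is larger (81.08 vs 48.98 mm).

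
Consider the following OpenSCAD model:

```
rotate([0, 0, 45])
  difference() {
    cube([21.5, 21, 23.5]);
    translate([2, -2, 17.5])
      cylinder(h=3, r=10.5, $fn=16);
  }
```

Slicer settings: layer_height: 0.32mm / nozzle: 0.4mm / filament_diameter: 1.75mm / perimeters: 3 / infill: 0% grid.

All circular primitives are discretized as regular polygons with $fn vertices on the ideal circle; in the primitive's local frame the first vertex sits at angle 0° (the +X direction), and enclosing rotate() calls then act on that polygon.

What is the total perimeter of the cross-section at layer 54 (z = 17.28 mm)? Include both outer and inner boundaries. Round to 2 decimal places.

At z = 17.28 mm: the cube (footprint 21.5×21) is included at this height (perimeter 85.00 mm); the cylinder at (2, -2) is absent (z outside [17.5, 20.5]); Taking the first minus the rest: none of the subtracted shapes is present at this height, so the 21.5×21 cube is unchanged — boundary = 85.00 mm; (whole slice rotated 45° about Z — lengths, areas and connectivity unchanged). Overall, the cross-section is a single solid region. Total boundary length (outer) = 85.00 mm.

85.00 mm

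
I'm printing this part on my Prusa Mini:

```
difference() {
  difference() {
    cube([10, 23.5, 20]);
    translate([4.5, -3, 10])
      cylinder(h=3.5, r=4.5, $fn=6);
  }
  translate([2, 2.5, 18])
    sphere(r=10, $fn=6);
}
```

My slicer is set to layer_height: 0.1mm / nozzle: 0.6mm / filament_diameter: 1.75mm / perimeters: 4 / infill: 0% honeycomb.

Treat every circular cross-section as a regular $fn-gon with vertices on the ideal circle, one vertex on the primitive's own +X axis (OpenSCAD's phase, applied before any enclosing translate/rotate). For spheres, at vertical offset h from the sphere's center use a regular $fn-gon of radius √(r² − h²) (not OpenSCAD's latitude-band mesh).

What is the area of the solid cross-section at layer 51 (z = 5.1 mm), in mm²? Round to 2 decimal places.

At z = 5.1 mm: the 10×23.5 cube contributes its full rectangle (area 235.00 mm²); the cylinder at (4.5, -3) is not intersected at this z (z outside [10, 13.5]); Taking the first minus the rest: none of the subtracted shapes is present at this height, so the 10×23.5 cube is unchanged — area = 235.00 mm²; the sphere at (2, 2.5) does not reach this height (|z−center|=12.900 > r=10); Taking the first minus the rest: none of the subtracted shapes is present at this height, so the result so far is unchanged — area = 235.00 mm². Overall, the cross-section is a single solid region. Net area = 235.00 mm².

235.00 mm²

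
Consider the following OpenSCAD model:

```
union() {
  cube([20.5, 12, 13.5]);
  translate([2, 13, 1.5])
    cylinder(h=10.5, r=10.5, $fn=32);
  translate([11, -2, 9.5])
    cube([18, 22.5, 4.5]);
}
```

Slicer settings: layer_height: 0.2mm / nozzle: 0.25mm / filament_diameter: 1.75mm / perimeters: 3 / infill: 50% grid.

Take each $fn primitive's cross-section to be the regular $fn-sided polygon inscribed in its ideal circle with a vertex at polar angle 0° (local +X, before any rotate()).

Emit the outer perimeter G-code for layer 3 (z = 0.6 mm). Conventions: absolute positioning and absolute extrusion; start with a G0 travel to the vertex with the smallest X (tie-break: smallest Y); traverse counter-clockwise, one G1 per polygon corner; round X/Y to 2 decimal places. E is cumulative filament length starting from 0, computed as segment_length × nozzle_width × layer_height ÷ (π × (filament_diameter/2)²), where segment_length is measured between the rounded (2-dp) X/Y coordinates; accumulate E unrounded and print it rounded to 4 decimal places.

G0 X0.00 Y0.00 Z0.60
G1 X20.50 Y0.00 E0.4261
G1 X20.50 Y12.00 E0.6756
G1 X0.00 Y12.00 E1.1017
G1 X0.00 Y0.00 E1.3512

At z = 0.6 mm: the cube is present — its section is the full 20.5×12 rectangle; the cylinder at (2, 13) does not reach this height (z outside [1.5, 12]); the cube at (11, -2) is not intersected at this z (z outside [9.5, 14]); Merging all regions: only the 20.5×12 cube is present, so the union is just that shape — 1 connected region. The outline is a single polygon with 4 vertices. Extrusion per mm of travel: 0.25 × 0.2 / (π × 0.875²) = 0.020788. Accumulating E over each segment gives final E = 1.3512.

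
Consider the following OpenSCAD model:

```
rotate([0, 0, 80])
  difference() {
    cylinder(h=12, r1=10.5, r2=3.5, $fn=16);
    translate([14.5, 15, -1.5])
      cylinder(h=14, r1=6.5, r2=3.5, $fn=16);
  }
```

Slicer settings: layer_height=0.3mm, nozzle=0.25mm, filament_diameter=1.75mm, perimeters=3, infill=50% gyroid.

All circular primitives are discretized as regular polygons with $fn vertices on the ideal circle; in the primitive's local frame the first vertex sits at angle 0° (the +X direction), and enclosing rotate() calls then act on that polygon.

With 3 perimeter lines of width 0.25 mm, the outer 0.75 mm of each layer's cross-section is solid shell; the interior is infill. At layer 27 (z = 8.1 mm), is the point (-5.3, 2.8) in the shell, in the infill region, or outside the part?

outside

At z = 8.1 mm: the cone contributes a regular 16-gon of circumradius 5.775 (interpolated between r1=10.5 and r2=3.5 at t=0.675); the cone at (14.5, 15): at t=0.686 of its height the radius interpolates to r₁+(r₂−r₁)t = 4.443, giving a regular 16-gon of that circumradius; Subtracting the remaining from the first: starting from the cone, the cone at (14.5, 15) misses the remaining region (no effect) — 1 connected region; (whole slice rotated 80° about Z — lengths, areas and connectivity unchanged). Overall, the cross-section is a single solid region. Undo the 80° rotation: the query point maps to (1.837, 5.706) in the un-rotated model frame. The nearest boundary edge runs (0.00, 5.78)→(2.21, 5.34); distance from the point to it = 0.29 mm. The point is not inside any of the regions above, so it lies outside the cross-section (0.29 mm from the nearest boundary).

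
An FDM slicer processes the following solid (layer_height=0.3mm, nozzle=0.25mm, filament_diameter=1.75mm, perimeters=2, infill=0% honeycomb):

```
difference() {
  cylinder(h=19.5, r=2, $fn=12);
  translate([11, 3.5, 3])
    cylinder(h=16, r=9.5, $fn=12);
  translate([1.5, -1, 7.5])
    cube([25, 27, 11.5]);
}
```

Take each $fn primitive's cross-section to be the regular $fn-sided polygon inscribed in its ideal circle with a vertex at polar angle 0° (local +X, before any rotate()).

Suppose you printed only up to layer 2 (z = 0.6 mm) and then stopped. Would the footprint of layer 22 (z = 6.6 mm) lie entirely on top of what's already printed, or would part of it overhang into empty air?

Compare the two slices. At z = 0.6: the cylinder: section is a regular 12-gon, circumradius r=2 (area = (12/2)·2.000²·sin(360°/12) = 12.00 mm²); the cylinder at (11, 3.5) is not intersected at this z (z outside [3, 19]); the cube at (1.5, -1) is not intersected at this z (z outside [7.5, 19]); Subtracting the remaining from the first: none of the subtracted shapes is present at this height, so the r=2 cylinder is unchanged — area = 12.00 mm². At z = 6.6: the cylinder: section is a regular 12-gon, circumradius r=2 (area = (12/2)·2.000²·sin(360°/12) = 12.00 mm²); the r=9.5 cylinder at (11, 3.5) gives a regular 12-gon of circumradius 9.5 (constant along its height) (area = (12/2)·9.500²·sin(360°/12) = 270.75 mm²); the cube at (1.5, -1) is absent (z outside [7.5, 19]); Taking the first minus the rest: starting from the r=2 cylinder (12.00 mm²), the r=9.5 cylinder at (11, 3.5) misses the remaining region (no effect) — area = 12.00 mm². Checking containment: the cross-section at z = 6.6 is a subset of the cross-section at z = 0.6.

entirely on top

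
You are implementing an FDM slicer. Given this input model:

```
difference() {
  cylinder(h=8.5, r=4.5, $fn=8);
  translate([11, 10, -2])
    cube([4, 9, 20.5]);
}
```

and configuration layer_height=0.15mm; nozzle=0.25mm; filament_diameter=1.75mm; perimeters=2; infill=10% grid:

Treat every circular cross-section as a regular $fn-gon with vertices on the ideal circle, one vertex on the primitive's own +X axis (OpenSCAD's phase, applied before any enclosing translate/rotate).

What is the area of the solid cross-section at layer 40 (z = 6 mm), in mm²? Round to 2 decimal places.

57.28 mm²

At z = 6 mm: the cylinder: section is a regular 8-gon, circumradius r=4.5 (area = (8/2)·4.500²·sin(360°/8) = 57.28 mm²); the cube at (11, 10) (footprint 4×9) is included at this height (area 36.00 mm²); After the difference (first − rest): starting from the r=4.5 cylinder (57.28 mm²), the 4×9 cube at (11, 10) misses the remaining region (no effect) — area = 57.28 mm². Overall, the cross-section is a single solid region. Net area = 57.28 mm².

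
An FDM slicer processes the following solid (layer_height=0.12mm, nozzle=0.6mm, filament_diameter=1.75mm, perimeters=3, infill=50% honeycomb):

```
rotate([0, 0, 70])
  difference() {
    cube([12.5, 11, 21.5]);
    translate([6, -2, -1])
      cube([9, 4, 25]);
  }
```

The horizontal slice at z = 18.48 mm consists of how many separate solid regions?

At z = 18.48 mm: the cube is present — its section is the full 12.5×11 rectangle; the 9×4 cube at (6, -2) contributes its full rectangle; Subtracting the remaining from the first: starting from the 12.5×11 cube, the 9×4 cube at (6, -2) partially overlaps it — only the 13.00 mm² overlap (of its 36.00 mm²) is removed, clipping the outline — 1 connected region; (whole slice rotated 70° about Z — lengths, areas and connectivity unchanged). The result has 1 disconnected region.

1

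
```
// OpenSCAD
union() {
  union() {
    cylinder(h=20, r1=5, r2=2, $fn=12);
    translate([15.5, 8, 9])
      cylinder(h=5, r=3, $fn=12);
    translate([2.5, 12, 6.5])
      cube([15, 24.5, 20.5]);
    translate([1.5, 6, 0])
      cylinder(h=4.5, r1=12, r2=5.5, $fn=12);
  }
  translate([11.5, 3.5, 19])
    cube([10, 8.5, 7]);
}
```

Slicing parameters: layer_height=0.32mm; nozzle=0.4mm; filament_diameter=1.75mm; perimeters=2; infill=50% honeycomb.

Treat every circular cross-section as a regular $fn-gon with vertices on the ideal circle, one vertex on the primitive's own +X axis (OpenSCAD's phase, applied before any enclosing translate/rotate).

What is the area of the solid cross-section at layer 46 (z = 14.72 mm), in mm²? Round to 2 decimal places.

390.89 mm²

At z = 14.72 mm: the cone (r1=5→r2=2) has section circumradius 2.792 here — a regular 12-gon (area = (12/2)·2.792²·sin(360°/12) = 23.39 mm²); the cylinder at (15.5, 8) is absent (z outside [9, 14]); the cube at (2.5, 12) (footprint 15×24.5) is included at this height (area 367.50 mm²); the cone at (1.5, 6) does not reach this height (z outside [0, 4.5]); Taking the union: the 2 present regions are separate (no shared area or edge), so areas and boundary lengths simply add and each stays a separate island — area = 390.89 mm²; the cube at (11.5, 3.5) is not intersected at this z (z outside [19, 26]); Taking the union: only that combined region is present, so the union is just that shape — area = 390.89 mm². Overall, the cross-section has 2 separate islands. Net area = 390.89 mm².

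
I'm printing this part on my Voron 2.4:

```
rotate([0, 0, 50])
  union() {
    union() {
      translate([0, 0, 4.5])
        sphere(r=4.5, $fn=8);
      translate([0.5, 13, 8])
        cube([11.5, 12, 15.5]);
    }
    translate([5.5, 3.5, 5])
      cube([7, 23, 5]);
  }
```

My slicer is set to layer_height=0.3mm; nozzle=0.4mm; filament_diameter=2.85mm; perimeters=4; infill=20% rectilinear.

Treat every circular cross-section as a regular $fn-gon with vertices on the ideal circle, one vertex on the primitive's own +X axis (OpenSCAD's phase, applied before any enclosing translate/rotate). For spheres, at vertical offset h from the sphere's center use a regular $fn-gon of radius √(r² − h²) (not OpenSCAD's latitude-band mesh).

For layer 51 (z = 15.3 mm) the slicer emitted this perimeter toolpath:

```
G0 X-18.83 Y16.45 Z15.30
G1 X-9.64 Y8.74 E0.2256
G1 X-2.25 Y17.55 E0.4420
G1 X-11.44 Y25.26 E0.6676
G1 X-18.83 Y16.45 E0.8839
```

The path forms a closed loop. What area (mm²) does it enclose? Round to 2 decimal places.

Apply the shoelace formula to the sequence of (X, Y) vertices; enclosed area = 137.94 mm².

137.94 mm²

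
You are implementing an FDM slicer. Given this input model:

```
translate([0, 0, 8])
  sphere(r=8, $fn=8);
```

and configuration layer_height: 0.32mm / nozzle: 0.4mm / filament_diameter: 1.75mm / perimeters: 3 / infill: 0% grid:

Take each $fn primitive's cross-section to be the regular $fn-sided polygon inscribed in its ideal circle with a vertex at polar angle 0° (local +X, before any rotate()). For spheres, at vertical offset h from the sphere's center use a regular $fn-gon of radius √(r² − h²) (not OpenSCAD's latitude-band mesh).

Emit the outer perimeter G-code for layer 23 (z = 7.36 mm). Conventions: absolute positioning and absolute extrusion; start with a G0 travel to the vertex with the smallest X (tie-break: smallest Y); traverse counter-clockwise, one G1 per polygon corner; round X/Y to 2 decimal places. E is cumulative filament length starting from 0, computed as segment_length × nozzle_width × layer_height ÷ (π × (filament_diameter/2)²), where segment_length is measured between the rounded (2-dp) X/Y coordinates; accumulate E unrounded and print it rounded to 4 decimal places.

G0 X-7.97 Y0.00 Z7.36
G1 X-5.64 Y-5.64 E0.3247
G1 X0.00 Y-7.97 E0.6495
G1 X5.64 Y-5.64 E0.9742
G1 X7.97 Y0.00 E1.2990
G1 X5.64 Y5.64 E1.6237
G1 X0.00 Y7.97 E1.9485
G1 X-5.64 Y5.64 E2.2732
G1 X-7.97 Y0.00 E2.5979

At z = 7.36 mm: the sphere: section is a regular 8-gon, circumradius = √(r²−h²) = √(8²−0.64²) = 7.974. The outline is a single polygon with 8 vertices. Extrusion per mm of travel: 0.4 × 0.32 / (π × 0.875²) = 0.053216. Accumulating E over each segment gives final E = 2.5979.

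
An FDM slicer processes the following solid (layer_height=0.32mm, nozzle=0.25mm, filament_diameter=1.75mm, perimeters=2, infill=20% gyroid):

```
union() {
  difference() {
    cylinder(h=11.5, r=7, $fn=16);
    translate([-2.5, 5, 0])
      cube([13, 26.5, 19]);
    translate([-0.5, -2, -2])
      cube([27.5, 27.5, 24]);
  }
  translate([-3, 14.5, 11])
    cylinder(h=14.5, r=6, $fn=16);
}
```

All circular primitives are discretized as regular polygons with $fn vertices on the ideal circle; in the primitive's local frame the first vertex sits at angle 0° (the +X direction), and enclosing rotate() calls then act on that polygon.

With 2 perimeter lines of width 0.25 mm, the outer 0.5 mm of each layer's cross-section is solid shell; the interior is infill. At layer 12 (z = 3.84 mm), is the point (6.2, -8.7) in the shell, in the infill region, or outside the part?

outside

At z = 3.84 mm: the r=7 cylinder contributes a regular 16-gon of circumradius 7; the cube at (-2.5, 5) (footprint 13×26.5) is included at this height; the 27.5×27.5 cube at (-0.5, -2) contributes its full rectangle; After the difference (first − rest): starting from the r=7 cylinder, the 13×26.5 cube at (-2.5, 5) partially overlaps it — only the 10.63 mm² overlap (of its 344.50 mm²) is removed, clipping the outline; the 27.5×27.5 cube at (-0.5, -2) partially overlaps it — only the 48.35 mm² overlap (of its 756.25 mm²) is removed, clipping the outline — 1 connected region; the cylinder at (-3, 14.5) is not intersected at this z (z outside [11, 25.5]); Combining (union): only the result so far is present, so the union is just that shape — 1 connected region. Overall, the cross-section is a single solid region. The nearest boundary edge runs (4.95, -4.95)→(2.68, -6.47); distance from the point to it = 3.81 mm. The point is not inside any of the regions above, so it lies outside the cross-section (3.81 mm from the nearest boundary).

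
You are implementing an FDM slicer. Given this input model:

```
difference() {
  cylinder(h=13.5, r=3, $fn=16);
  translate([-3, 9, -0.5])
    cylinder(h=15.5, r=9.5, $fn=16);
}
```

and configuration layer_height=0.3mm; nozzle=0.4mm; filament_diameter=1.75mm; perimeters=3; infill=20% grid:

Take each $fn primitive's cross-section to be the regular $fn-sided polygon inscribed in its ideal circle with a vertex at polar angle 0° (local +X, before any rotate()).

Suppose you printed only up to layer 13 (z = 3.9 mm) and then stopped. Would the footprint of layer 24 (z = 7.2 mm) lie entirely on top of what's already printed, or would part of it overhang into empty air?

entirely on top

Compare the two slices. At z = 3.9: the cylinder: section is a regular 16-gon, circumradius r=3 (area = (16/2)·3.000²·sin(360°/16) = 27.55 mm²); the r=9.5 cylinder at (-3, 9) gives a regular 16-gon of circumradius 9.5 (constant along its height) (area = (16/2)·9.500²·sin(360°/16) = 276.30 mm²); After the difference (first − rest): starting from the r=3 cylinder (27.55 mm²), the r=9.5 cylinder at (-3, 9) partially overlaps it — only the 12.18 mm² overlap (of its 276.30 mm²) is removed, clipping the outline — area = 15.37 mm². At z = 7.2: the cylinder: section is a regular 16-gon, circumradius r=3 (area = (16/2)·3.000²·sin(360°/16) = 27.55 mm²); the cylinder at (-3, 9): section is a regular 16-gon, circumradius r=9.5 (area = (16/2)·9.500²·sin(360°/16) = 276.30 mm²); Subtracting the remaining from the first: starting from the r=3 cylinder (27.55 mm²), the r=9.5 cylinder at (-3, 9) partially overlaps it — only the 12.18 mm² overlap (of its 276.30 mm²) is removed, clipping the outline — area = 15.37 mm². Checking containment: the cross-section at z = 7.2 is a subset of the cross-section at z = 3.9.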